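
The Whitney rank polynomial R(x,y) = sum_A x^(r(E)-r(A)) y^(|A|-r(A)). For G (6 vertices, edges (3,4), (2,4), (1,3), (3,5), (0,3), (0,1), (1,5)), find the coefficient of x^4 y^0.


R(x,y) = sum over A in 2^E of x^(r(E)-r(A)) * y^(|A|-r(A)).
G has 6 vertices, 7 edges. r(E) = 5.
Enumerate all 2^7 = 128 subsets.
Count subsets with r(E)-r(A)=4 and |A|-r(A)=0: 7.

7


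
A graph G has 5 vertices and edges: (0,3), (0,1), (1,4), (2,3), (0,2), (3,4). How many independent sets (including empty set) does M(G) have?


An independent set in a graphic matroid is an acyclic edge subset.
G has 5 vertices and 6 edges.
Enumerate all 2^6 = 64 subsets, checking for acyclicity.
Total independent sets = 52.

52


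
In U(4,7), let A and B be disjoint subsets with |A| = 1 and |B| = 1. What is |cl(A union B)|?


|A union B| = 1 + 1 = 2 (disjoint).
In U(4,7), cl(S) = S if |S| < 4, else cl(S) = E.
Since 2 < 4, cl(A union B) = A union B.
|cl(A union B)| = 2.

2


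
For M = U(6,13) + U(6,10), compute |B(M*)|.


(M1+M2)* = M1* + M2*.
M1* = U(7,13), bases: C(13,7) = 1716.
M2* = U(4,10), bases: C(10,4) = 210.
|B(M*)| = 1716 * 210 = 360360.

360360


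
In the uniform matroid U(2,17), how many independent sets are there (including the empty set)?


Independent sets of U(2,17) are all subsets of size <= 2.
Count = C(17,0) + C(17,1) + C(17,2)
     = 1 + 17 + 136
     = 154.

154


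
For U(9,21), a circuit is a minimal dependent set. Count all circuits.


In U(9,21), circuits are the (10)-element subsets.
Any set of 10 elements is dependent, and removing any one element gives
an independent set of size 9, so it is a minimal dependent set.
Number of circuits = C(21,10) = 21! / (10! * 11!) = 352716.

352716


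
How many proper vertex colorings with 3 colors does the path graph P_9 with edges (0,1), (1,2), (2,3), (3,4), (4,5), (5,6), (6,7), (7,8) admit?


P(P_9, k) = k * (k-1)^(8).
P(3) = 3 * 2^8 = 3 * 256 = 768.

768


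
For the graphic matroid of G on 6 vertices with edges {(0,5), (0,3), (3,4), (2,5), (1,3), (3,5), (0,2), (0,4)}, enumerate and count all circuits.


A circuit in a graphic matroid = edge set of a simple cycle.
G has 6 vertices and 8 edges.
Enumerating all minimal edge subsets forming cycles...
Total circuits found: 6.

6


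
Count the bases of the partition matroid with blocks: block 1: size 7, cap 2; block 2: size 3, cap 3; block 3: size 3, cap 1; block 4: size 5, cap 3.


A basis picks exactly ci elements from block i.
Number of bases = product of C(|Si|, ci).
= C(7,2) * C(3,3) * C(3,1) * C(5,3)
= 21 * 1 * 3 * 10
= 630.

630


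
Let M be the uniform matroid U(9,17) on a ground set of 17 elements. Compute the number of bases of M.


Bases of U(9,17) are all 9-element subsets of the 17-element ground set.
Number of bases = C(17,9).
(17 choose 9) = 24310.

24310


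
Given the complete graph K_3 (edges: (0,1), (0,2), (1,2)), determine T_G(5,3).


T(K_3; x,y) = x^2 + x + y.
T(5,3) = 25 + 5 + 3 = 33.

33


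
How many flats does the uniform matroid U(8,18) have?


Flats of U(8,18): every subset of size < 8 is a flat, plus E itself.
Count = (18 choose 0) + (18 choose 1) + (18 choose 2) + (18 choose 3) + (18 choose 4) + (18 choose 5) + (18 choose 6) + (18 choose 7) + 1
     = 1 + 18 + 153 + 816 + 3060 + 8568 + 18564 + 31824 + 1
     = 63005.

63005


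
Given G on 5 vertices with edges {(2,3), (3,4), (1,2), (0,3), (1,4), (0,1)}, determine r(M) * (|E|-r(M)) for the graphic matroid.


r(M) = |V| - c = 5 - 1 = 4.
nullity = |E| - r(M) = 6 - 4 = 2.
Product = 4 * 2 = 8.

8


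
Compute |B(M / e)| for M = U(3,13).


Contracting e from U(3,13) gives U(2,12).
Bases of U(2,12) = C(12,2) = (12 * 11) / (1 * 2) = 66.

66


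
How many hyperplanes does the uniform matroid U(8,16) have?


Hyperplanes of U(8,16) are flats of rank 7.
In a uniform matroid, these are exactly the (7)-element subsets.
Count = C(16,7) = 16! / (7! * 9!) = 11440.

11440


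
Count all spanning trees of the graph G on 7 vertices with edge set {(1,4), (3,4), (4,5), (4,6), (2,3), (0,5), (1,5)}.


By Kirchhoff's matrix tree theorem, the number of spanning trees equals
the determinant of any cofactor of the Laplacian matrix L.
G has 7 vertices and 7 edges.
Computing the (6 x 6) cofactor determinant gives 3.

3


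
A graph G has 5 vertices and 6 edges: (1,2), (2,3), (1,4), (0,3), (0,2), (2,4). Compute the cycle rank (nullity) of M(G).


Cycle rank (nullity) = |E| - r(M) = |E| - (|V| - c).
|E| = 6, |V| = 5, c = 1.
Nullity = 6 - (5 - 1) = 6 - 4 = 2.

2


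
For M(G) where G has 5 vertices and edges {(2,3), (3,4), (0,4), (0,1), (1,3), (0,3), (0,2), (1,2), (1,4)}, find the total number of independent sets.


An independent set in a graphic matroid is an acyclic edge subset.
G has 5 vertices and 9 edges.
Enumerate all 2^9 = 512 subsets, checking for acyclicity.
Total independent sets = 198.

198


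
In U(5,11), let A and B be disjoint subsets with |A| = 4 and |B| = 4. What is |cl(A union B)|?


|A union B| = 4 + 4 = 8 (disjoint).
In U(5,11), cl(S) = S if |S| < 5, else cl(S) = E.
Since 8 >= 5, cl(A union B) = E.
|cl(A union B)| = 11.

11


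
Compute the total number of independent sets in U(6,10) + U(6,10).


For a direct sum, |I(M1+M2)| = |I(M1)| * |I(M2)|.
|I(U(6,10))| = sum C(10,k) for k=0..6 = 848.
|I(U(6,10))| = sum C(10,k) for k=0..6 = 848.
Total = 848 * 848 = 719104.

719104


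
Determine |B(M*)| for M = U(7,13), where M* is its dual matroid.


The dual of U(r,n) is U(n-r, n) = U(6,13).
Bases of U(6,13) are all (6)-element subsets.
|B(M*)| = C(13,6) = 1716.

1716


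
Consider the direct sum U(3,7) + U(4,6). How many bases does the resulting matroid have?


Bases of a direct sum M1 + M2: |B| = |B(M1)| * |B(M2)|.
|B(U(3,7))| = C(7,3) = 35.
|B(U(4,6))| = C(6,4) = 15.
Total bases = 35 * 15 = 525.

525


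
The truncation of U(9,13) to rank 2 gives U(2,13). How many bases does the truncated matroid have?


Truncating U(9,13) to rank 2 gives U(2,13).
Bases of U(2,13) are all 2-element subsets of 13 elements.
Number of bases = C(13,2) = 13! / (2! * 11!) = 78.

78


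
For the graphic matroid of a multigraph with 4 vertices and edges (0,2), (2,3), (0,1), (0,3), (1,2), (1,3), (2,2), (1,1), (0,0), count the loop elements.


In a graphic matroid, a loop is a self-loop edge (u,u) with rank 0.
Examining all 9 edges for self-loops...
Self-loops found: (2,2), (1,1), (0,0)
Number of loops = 3.

3


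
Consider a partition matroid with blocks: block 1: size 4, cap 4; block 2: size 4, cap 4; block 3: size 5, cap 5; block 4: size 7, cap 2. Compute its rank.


Rank of a partition matroid = sum of min(|Si|, ci) for each block.
= min(4,4) + min(4,4) + min(5,5) + min(7,2)
= 4 + 4 + 5 + 2
= 15.

15


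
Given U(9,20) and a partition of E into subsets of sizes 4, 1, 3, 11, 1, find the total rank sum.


r(Ai) = min(|Ai|, 9) for each part.
Sum = min(4,9) + min(1,9) + min(3,9) + min(11,9) + min(1,9)
    = 4 + 1 + 3 + 9 + 1
    = 18.

18


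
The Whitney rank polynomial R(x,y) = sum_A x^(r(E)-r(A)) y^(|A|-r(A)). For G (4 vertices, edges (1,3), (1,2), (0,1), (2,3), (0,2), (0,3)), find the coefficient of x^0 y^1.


R(x,y) = sum over A in 2^E of x^(r(E)-r(A)) * y^(|A|-r(A)).
G has 4 vertices, 6 edges. r(E) = 3.
Enumerate all 2^6 = 64 subsets.
Count subsets with r(E)-r(A)=0 and |A|-r(A)=1: 15.

15


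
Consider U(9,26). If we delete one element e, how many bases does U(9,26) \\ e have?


Deleting e from U(9,26) gives U(9,25) since n > r.
Bases of U(9,25) = C(25,9) = 2042975.

2042975


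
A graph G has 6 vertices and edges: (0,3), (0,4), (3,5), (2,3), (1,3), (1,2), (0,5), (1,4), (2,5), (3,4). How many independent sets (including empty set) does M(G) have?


An independent set in a graphic matroid is an acyclic edge subset.
G has 6 vertices and 10 edges.
Enumerate all 2^10 = 1024 subsets, checking for acyclicity.
Total independent sets = 462.

462


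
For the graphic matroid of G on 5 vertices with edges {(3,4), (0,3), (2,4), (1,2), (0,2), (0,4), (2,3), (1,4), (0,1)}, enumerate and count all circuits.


A circuit in a graphic matroid = edge set of a simple cycle.
G has 5 vertices and 9 edges.
Enumerating all minimal edge subsets forming cycles...
Total circuits found: 22.

22


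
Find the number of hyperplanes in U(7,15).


Hyperplanes of U(7,15) are flats of rank 6.
In a uniform matroid, these are exactly the (6)-element subsets.
Count = C(15,6) = 5005.

5005


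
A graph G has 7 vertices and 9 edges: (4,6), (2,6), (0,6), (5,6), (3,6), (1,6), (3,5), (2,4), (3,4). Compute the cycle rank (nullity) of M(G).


Cycle rank (nullity) = |E| - r(M) = |E| - (|V| - c).
|E| = 9, |V| = 7, c = 1.
Nullity = 9 - (7 - 1) = 9 - 6 = 3.

3


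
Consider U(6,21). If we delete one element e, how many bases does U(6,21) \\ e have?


Deleting e from U(6,21) gives U(6,20) since n > r.
Bases of U(6,20) = (20 choose 6) = 38760.

38760


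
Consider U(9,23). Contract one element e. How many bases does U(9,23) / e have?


Contracting e from U(9,23) gives U(8,22).
Bases of U(8,22) = C(22,8) = 22! / (8! * 14!) = 319770.

319770


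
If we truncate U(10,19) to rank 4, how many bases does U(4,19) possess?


Truncating U(10,19) to rank 4 gives U(4,19).
Bases of U(4,19) are all 4-element subsets of 19 elements.
Number of bases = C(19,4) = 19! / (4! * 15!) = 3876.

3876


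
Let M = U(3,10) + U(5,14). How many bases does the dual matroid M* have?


(M1+M2)* = M1* + M2*.
M1* = U(7,10), bases: C(10,7) = 120.
M2* = U(9,14), bases: C(14,9) = 2002.
|B(M*)| = 120 * 2002 = 240240.

240240


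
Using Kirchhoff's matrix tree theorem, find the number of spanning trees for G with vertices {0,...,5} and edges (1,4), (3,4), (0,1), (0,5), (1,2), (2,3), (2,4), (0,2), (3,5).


By Kirchhoff's matrix tree theorem, the number of spanning trees equals
the determinant of any cofactor of the Laplacian matrix L.
G has 6 vertices and 9 edges.
Computing the (5 x 5) cofactor determinant gives 66.

66


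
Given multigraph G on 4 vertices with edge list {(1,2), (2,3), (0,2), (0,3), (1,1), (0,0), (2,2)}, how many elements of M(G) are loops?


In a graphic matroid, a loop is a self-loop edge (u,u) with rank 0.
Examining all 7 edges for self-loops...
Self-loops found: (1,1), (0,0), (2,2)
Number of loops = 3.

3


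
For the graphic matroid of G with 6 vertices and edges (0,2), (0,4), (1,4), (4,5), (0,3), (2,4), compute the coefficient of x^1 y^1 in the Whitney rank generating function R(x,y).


R(x,y) = sum over A in 2^E of x^(r(E)-r(A)) * y^(|A|-r(A)).
G has 6 vertices, 6 edges. r(E) = 5.
Enumerate all 2^6 = 64 subsets.
Count subsets with r(E)-r(A)=1 and |A|-r(A)=1: 3.

3


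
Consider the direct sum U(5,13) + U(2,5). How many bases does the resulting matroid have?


Bases of a direct sum M1 + M2: |B| = |B(M1)| * |B(M2)|.
|B(U(5,13))| = C(13,5) = 1287.
|B(U(2,5))| = C(5,2) = 10.
Total bases = 1287 * 10 = 12870.

12870


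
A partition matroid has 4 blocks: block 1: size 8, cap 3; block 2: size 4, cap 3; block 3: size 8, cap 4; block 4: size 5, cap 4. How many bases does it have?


A basis picks exactly ci elements from block i.
Number of bases = product of C(|Si|, ci).
= C(8,3) * C(4,3) * C(8,4) * C(5,4)
= 56 * 4 * 70 * 5
= 78400.

78400


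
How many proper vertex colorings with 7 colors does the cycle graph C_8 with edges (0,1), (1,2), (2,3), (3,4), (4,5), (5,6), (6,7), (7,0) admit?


P(C_8, k) = (k-1)^8 + (-1)^8*(k-1).
P(7) = (6)^8 + 6
= 1679616 + 6 = 1679622.

1679622


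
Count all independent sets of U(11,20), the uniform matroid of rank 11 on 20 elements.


Independent sets of U(11,20) are all subsets of size <= 11.
Count = (20 choose 0) + (20 choose 1) + (20 choose 2) + (20 choose 3) + (20 choose 4) + (20 choose 5) + (20 choose 6) + (20 choose 7) + (20 choose 8) + (20 choose 9) + (20 choose 10) + (20 choose 11)
     = 1 + 20 + 190 + 1140 + 4845 + 15504 + 38760 + 77520 + 125970 + 167960 + 184756 + 167960
     = 784626.

784626


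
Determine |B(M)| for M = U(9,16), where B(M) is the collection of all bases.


Bases of U(9,16) are all 9-element subsets of the 16-element ground set.
Number of bases = C(16,9).
(16 choose 9) = 11440.

11440


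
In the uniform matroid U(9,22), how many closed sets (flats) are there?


Flats of U(9,22): every subset of size < 9 is a flat, plus E itself.
Count = (22 choose 0) + (22 choose 1) + (22 choose 2) + (22 choose 3) + (22 choose 4) + (22 choose 5) + (22 choose 6) + (22 choose 7) + (22 choose 8) + 1
     = 1 + 22 + 231 + 1540 + 7315 + 26334 + 74613 + 170544 + 319770 + 1
     = 600371.

600371


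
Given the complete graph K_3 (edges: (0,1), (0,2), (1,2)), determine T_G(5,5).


T(K_3; x,y) = x^2 + x + y.
T(5,5) = 25 + 5 + 5 = 35.

35


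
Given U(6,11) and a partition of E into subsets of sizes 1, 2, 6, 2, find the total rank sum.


r(Ai) = min(|Ai|, 6) for each part.
Sum = min(1,6) + min(2,6) + min(6,6) + min(2,6)
    = 1 + 2 + 6 + 2
    = 11.

11


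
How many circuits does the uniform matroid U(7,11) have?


In U(7,11), circuits are the (8)-element subsets.
Any set of 8 elements is dependent, and removing any one element gives
an independent set of size 7, so it is a minimal dependent set.
Number of circuits = (11 choose 8) = 165.

165


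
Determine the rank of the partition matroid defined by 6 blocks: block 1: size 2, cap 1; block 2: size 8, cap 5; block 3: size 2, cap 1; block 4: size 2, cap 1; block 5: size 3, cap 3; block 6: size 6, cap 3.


Rank of a partition matroid = sum of min(|Si|, ci) for each block.
= min(2,1) + min(8,5) + min(2,1) + min(2,1) + min(3,3) + min(6,3)
= 1 + 5 + 1 + 1 + 3 + 3
= 14.

14


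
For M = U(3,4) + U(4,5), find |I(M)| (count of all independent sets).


For a direct sum, |I(M1+M2)| = |I(M1)| * |I(M2)|.
|I(U(3,4))| = sum C(4,k) for k=0..3 = 15.
|I(U(4,5))| = sum C(5,k) for k=0..4 = 31.
Total = 15 * 31 = 465.

465


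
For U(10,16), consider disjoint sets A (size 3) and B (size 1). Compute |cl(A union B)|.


|A union B| = 3 + 1 = 4 (disjoint).
In U(10,16), cl(S) = S if |S| < 10, else cl(S) = E.
Since 4 < 10, cl(A union B) = A union B.
|cl(A union B)| = 4.

4


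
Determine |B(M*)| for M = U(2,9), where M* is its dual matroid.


The dual of U(r,n) is U(n-r, n) = U(7,9).
Bases of U(7,9) are all (7)-element subsets.
|B(M*)| = C(9,7) = 9! / (7! * 2!) = 36.

36


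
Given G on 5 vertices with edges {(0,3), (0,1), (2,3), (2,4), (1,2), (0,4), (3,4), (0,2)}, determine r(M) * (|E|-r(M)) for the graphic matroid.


r(M) = |V| - c = 5 - 1 = 4.
nullity = |E| - r(M) = 8 - 4 = 4.
Product = 4 * 4 = 16.

16


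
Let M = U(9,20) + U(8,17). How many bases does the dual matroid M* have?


(M1+M2)* = M1* + M2*.
M1* = U(11,20), bases: C(20,11) = 167960.
M2* = U(9,17), bases: C(17,9) = 24310.
|B(M*)| = 167960 * 24310 = 4083107600.

4083107600


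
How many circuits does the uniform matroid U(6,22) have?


In U(6,22), circuits are the (7)-element subsets.
Any set of 7 elements is dependent, and removing any one element gives
an independent set of size 6, so it is a minimal dependent set.
Number of circuits = C(22,7) = 170544.

170544


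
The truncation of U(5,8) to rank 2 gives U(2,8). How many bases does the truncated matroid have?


Truncating U(5,8) to rank 2 gives U(2,8).
Bases of U(2,8) are all 2-element subsets of 8 elements.
Number of bases = (8 choose 2) = 28.

28


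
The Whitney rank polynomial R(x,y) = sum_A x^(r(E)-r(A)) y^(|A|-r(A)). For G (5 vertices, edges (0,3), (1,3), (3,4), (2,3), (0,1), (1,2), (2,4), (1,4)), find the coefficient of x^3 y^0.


R(x,y) = sum over A in 2^E of x^(r(E)-r(A)) * y^(|A|-r(A)).
G has 5 vertices, 8 edges. r(E) = 4.
Enumerate all 2^8 = 256 subsets.
Count subsets with r(E)-r(A)=3 and |A|-r(A)=0: 8.

8


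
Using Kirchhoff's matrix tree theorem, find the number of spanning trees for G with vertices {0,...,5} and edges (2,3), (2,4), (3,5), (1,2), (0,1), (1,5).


By Kirchhoff's matrix tree theorem, the number of spanning trees equals
the determinant of any cofactor of the Laplacian matrix L.
G has 6 vertices and 6 edges.
Computing the (5 x 5) cofactor determinant gives 4.

4


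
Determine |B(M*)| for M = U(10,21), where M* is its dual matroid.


The dual of U(r,n) is U(n-r, n) = U(11,21).
Bases of U(11,21) are all (11)-element subsets.
|B(M*)| = (21 choose 11) = 352716.

352716


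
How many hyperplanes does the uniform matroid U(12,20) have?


Hyperplanes of U(12,20) are flats of rank 11.
In a uniform matroid, these are exactly the (11)-element subsets.
Count = (20 choose 11) = 167960.

167960


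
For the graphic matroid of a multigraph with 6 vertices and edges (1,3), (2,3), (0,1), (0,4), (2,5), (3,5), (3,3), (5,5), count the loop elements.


In a graphic matroid, a loop is a self-loop edge (u,u) with rank 0.
Examining all 8 edges for self-loops...
Self-loops found: (3,3), (5,5)
Number of loops = 2.

2


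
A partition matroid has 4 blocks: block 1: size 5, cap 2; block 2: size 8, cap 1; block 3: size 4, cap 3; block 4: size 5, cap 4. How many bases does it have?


A basis picks exactly ci elements from block i.
Number of bases = product of C(|Si|, ci).
= C(5,2) * C(8,1) * C(4,3) * C(5,4)
= 10 * 8 * 4 * 5
= 1600.

1600


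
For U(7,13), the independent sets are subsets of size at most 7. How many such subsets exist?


Independent sets of U(7,13) are all subsets of size <= 7.
Count = (13 choose 0) + (13 choose 1) + (13 choose 2) + (13 choose 3) + (13 choose 4) + (13 choose 5) + (13 choose 6) + (13 choose 7)
     = 1 + 13 + 78 + 286 + 715 + 1287 + 1716 + 1716
     = 5812.

5812


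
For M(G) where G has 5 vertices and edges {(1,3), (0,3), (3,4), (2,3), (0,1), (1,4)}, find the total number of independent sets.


An independent set in a graphic matroid is an acyclic edge subset.
G has 5 vertices and 6 edges.
Enumerate all 2^6 = 64 subsets, checking for acyclicity.
Total independent sets = 48.

48


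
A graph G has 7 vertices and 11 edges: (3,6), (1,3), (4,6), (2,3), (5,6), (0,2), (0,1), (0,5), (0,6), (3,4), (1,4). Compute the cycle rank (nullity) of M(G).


Cycle rank (nullity) = |E| - r(M) = |E| - (|V| - c).
|E| = 11, |V| = 7, c = 1.
Nullity = 11 - (7 - 1) = 11 - 6 = 5.

5


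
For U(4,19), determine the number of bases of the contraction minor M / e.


Contracting e from U(4,19) gives U(3,18).
Bases of U(3,18) = C(18,3) = 18! / (3! * 15!) = 816.

816


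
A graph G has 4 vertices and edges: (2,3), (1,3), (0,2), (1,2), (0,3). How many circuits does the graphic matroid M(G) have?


A circuit in a graphic matroid = edge set of a simple cycle.
G has 4 vertices and 5 edges.
Enumerating all minimal edge subsets forming cycles...
Total circuits found: 3.

3


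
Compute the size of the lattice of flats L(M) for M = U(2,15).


Flats of U(2,15): every subset of size < 2 is a flat, plus E itself.
Count = (15 choose 0) + (15 choose 1) + 1
     = 1 + 15 + 1
     = 17.

17


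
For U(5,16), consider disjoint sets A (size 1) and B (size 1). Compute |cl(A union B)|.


|A union B| = 1 + 1 = 2 (disjoint).
In U(5,16), cl(S) = S if |S| < 5, else cl(S) = E.
Since 2 < 5, cl(A union B) = A union B.
|cl(A union B)| = 2.

2


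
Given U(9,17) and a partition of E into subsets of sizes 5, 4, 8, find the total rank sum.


r(Ai) = min(|Ai|, 9) for each part.
Sum = min(5,9) + min(4,9) + min(8,9)
    = 5 + 4 + 8
    = 17.

17


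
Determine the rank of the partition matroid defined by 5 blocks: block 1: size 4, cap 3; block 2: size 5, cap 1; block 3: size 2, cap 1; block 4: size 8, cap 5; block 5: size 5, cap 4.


Rank of a partition matroid = sum of min(|Si|, ci) for each block.
= min(4,3) + min(5,1) + min(2,1) + min(8,5) + min(5,4)
= 3 + 1 + 1 + 5 + 4
= 14.

14


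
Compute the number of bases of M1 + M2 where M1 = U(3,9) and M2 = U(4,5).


Bases of a direct sum M1 + M2: |B| = |B(M1)| * |B(M2)|.
|B(U(3,9))| = C(9,3) = 84.
|B(U(4,5))| = C(5,4) = 5.
Total bases = 84 * 5 = 420.

420


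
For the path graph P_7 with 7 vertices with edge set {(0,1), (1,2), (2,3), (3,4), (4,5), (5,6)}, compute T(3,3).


A path on 7 vertices is a tree with 6 edges.
T(x,y) = x^(6) for any tree.
T(3,3) = 3^6 = 729.

729


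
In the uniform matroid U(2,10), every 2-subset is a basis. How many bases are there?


Bases of U(2,10) are all 2-element subsets of the 10-element ground set.
Number of bases = C(10,2).
C(10,2) = (10 * 9) / (1 * 2) = 45.

45


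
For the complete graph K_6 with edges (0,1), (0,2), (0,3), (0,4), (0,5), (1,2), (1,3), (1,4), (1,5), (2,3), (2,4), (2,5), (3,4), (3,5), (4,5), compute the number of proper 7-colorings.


P(K_6, k) = k(k-1)(k-2)...(k-5).
P(7) = (7) * (6) * (5) * (4) * (3) * (2) = 5040.

5040


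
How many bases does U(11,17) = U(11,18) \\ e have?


Deleting e from U(11,18) gives U(11,17) since n > r.
Bases of U(11,17) = C(17,11) = 17! / (11! * 6!) = 12376.

12376


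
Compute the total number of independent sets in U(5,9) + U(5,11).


For a direct sum, |I(M1+M2)| = |I(M1)| * |I(M2)|.
|I(U(5,9))| = sum C(9,k) for k=0..5 = 382.
|I(U(5,11))| = sum C(11,k) for k=0..5 = 1024.
Total = 382 * 1024 = 391168.

391168


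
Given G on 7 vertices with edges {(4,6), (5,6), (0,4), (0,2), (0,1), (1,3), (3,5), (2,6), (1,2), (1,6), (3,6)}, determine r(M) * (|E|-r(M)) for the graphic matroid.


r(M) = |V| - c = 7 - 1 = 6.
nullity = |E| - r(M) = 11 - 6 = 5.
Product = 6 * 5 = 30.

30


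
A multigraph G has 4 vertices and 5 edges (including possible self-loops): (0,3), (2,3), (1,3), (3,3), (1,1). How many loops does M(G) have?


In a graphic matroid, a loop is a self-loop edge (u,u) with rank 0.
Examining all 5 edges for self-loops...
Self-loops found: (3,3), (1,1)
Number of loops = 2.

2


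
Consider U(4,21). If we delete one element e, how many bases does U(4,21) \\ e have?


Deleting e from U(4,21) gives U(4,20) since n > r.
Bases of U(4,20) = (20 choose 4) = 4845.

4845


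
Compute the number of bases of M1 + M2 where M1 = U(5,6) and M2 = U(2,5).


Bases of a direct sum M1 + M2: |B| = |B(M1)| * |B(M2)|.
|B(U(5,6))| = C(6,5) = 6.
|B(U(2,5))| = C(5,2) = 10.
Total bases = 6 * 10 = 60.

60


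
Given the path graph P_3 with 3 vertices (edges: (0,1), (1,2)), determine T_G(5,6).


A path on 3 vertices is a tree with 2 edges.
T(x,y) = x^(2) for any tree.
T(5,6) = 5^2 = 25.

25


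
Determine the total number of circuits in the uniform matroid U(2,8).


In U(2,8), circuits are the (3)-element subsets.
Any set of 3 elements is dependent, and removing any one element gives
an independent set of size 2, so it is a minimal dependent set.
Number of circuits = C(8,3) = 8! / (3! * 5!) = 56.

56


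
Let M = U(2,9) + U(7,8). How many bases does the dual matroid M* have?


(M1+M2)* = M1* + M2*.
M1* = U(7,9), bases: C(9,7) = 36.
M2* = U(1,8), bases: C(8,1) = 8.
|B(M*)| = 36 * 8 = 288.

288


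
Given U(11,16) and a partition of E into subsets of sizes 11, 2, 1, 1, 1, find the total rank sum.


r(Ai) = min(|Ai|, 11) for each part.
Sum = min(11,11) + min(2,11) + min(1,11) + min(1,11) + min(1,11)
    = 11 + 2 + 1 + 1 + 1
    = 16.

16


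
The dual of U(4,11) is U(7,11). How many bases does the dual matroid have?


The dual of U(r,n) is U(n-r, n) = U(7,11).
Bases of U(7,11) are all (7)-element subsets.
|B(M*)| = C(11,7) = 11! / (7! * 4!) = 330.

330


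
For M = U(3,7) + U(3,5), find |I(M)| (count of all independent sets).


For a direct sum, |I(M1+M2)| = |I(M1)| * |I(M2)|.
|I(U(3,7))| = sum C(7,k) for k=0..3 = 64.
|I(U(3,5))| = sum C(5,k) for k=0..3 = 26.
Total = 64 * 26 = 1664.

1664


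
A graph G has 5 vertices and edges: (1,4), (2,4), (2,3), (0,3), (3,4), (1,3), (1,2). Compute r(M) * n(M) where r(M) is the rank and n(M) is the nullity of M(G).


r(M) = |V| - c = 5 - 1 = 4.
nullity = |E| - r(M) = 7 - 4 = 3.
Product = 4 * 3 = 12.

12


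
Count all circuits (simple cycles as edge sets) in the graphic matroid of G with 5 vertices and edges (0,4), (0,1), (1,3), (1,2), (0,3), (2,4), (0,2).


A circuit in a graphic matroid = edge set of a simple cycle.
G has 5 vertices and 7 edges.
Enumerating all minimal edge subsets forming cycles...
Total circuits found: 6.

6


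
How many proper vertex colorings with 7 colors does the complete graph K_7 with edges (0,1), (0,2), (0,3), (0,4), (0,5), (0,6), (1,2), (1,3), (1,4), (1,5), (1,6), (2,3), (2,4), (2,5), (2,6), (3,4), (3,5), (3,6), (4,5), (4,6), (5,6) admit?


P(K_7, k) = k(k-1)(k-2)...(k-6).
P(7) = (7) * (6) * (5) * (4) * (3) * (2) * (1) = 5040.

5040


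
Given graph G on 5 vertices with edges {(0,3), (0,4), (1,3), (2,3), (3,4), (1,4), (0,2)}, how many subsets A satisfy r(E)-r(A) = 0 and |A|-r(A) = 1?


R(x,y) = sum over A in 2^E of x^(r(E)-r(A)) * y^(|A|-r(A)).
G has 5 vertices, 7 edges. r(E) = 4.
Enumerate all 2^7 = 128 subsets.
Count subsets with r(E)-r(A)=0 and |A|-r(A)=1: 19.

19


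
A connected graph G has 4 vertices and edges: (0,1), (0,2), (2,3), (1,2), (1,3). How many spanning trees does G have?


By Kirchhoff's matrix tree theorem, the number of spanning trees equals
the determinant of any cofactor of the Laplacian matrix L.
G has 4 vertices and 5 edges.
Computing the (3 x 3) cofactor determinant gives 8.

8


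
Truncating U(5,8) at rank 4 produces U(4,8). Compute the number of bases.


Truncating U(5,8) to rank 4 gives U(4,8).
Bases of U(4,8) are all 4-element subsets of 8 elements.
Number of bases = C(8,4) = 8! / (4! * 4!) = 70.

70


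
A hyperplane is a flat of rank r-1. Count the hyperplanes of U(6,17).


Hyperplanes of U(6,17) are flats of rank 5.
In a uniform matroid, these are exactly the (5)-element subsets.
Count = (17 choose 5) = 6188.

6188


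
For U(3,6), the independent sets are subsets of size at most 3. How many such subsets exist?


Independent sets of U(3,6) are all subsets of size <= 3.
Count = (6 choose 0) + (6 choose 1) + (6 choose 2) + (6 choose 3)
     = 1 + 6 + 15 + 20
     = 42.

42


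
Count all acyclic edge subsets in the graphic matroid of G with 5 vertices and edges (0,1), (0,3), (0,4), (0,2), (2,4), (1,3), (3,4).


An independent set in a graphic matroid is an acyclic edge subset.
G has 5 vertices and 7 edges.
Enumerate all 2^7 = 128 subsets, checking for acyclicity.
Total independent sets = 82.

82


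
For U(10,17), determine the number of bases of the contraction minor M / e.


Contracting e from U(10,17) gives U(9,16).
Bases of U(9,16) = C(16,9) = 11440.

11440


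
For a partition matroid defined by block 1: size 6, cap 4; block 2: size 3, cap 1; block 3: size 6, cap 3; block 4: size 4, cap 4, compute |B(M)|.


A basis picks exactly ci elements from block i.
Number of bases = product of C(|Si|, ci).
= C(6,4) * C(3,1) * C(6,3) * C(4,4)
= 15 * 3 * 20 * 1
= 900.

900


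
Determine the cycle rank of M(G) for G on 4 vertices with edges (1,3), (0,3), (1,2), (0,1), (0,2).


Cycle rank (nullity) = |E| - r(M) = |E| - (|V| - c).
|E| = 5, |V| = 4, c = 1.
Nullity = 5 - (4 - 1) = 5 - 3 = 2.

2


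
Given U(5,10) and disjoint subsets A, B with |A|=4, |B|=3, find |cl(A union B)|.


|A union B| = 4 + 3 = 7 (disjoint).
In U(5,10), cl(S) = S if |S| < 5, else cl(S) = E.
Since 7 >= 5, cl(A union B) = E.
|cl(A union B)| = 10.

10


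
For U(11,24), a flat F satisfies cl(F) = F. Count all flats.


Flats of U(11,24): every subset of size < 11 is a flat, plus E itself.
Count = (24 choose 0) + (24 choose 1) + (24 choose 2) + (24 choose 3) + (24 choose 4) + (24 choose 5) + (24 choose 6) + (24 choose 7) + (24 choose 8) + (24 choose 9) + (24 choose 10) + 1
     = 1 + 24 + 276 + 2024 + 10626 + 42504 + 134596 + 346104 + 735471 + 1307504 + 1961256 + 1
     = 4540387.

4540387


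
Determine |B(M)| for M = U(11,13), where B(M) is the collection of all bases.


Bases of U(11,13) are all 11-element subsets of the 13-element ground set.
Number of bases = C(13,11).
(13 choose 11) = 78.

78


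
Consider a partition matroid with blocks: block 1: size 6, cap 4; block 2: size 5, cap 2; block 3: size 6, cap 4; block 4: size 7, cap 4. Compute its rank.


Rank of a partition matroid = sum of min(|Si|, ci) for each block.
= min(6,4) + min(5,2) + min(6,4) + min(7,4)
= 4 + 2 + 4 + 4
= 14.

14


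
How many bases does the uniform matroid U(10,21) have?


Bases of U(10,21) are all 10-element subsets of the 21-element ground set.
Number of bases = C(21,10).
C(21,10) = 352716.

352716


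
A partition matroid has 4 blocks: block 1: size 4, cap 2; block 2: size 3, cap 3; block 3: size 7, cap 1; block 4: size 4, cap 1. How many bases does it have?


A basis picks exactly ci elements from block i.
Number of bases = product of C(|Si|, ci).
= C(4,2) * C(3,3) * C(7,1) * C(4,1)
= 6 * 1 * 7 * 4
= 168.

168


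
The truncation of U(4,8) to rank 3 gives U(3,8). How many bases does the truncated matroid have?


Truncating U(4,8) to rank 3 gives U(3,8).
Bases of U(3,8) are all 3-element subsets of 8 elements.
Number of bases = (8 choose 3) = 56.

56


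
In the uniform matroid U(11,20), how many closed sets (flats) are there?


Flats of U(11,20): every subset of size < 11 is a flat, plus E itself.
Count = (20 choose 0) + (20 choose 1) + (20 choose 2) + (20 choose 3) + (20 choose 4) + (20 choose 5) + (20 choose 6) + (20 choose 7) + (20 choose 8) + (20 choose 9) + (20 choose 10) + 1
     = 1 + 20 + 190 + 1140 + 4845 + 15504 + 38760 + 77520 + 125970 + 167960 + 184756 + 1
     = 616667.

616667


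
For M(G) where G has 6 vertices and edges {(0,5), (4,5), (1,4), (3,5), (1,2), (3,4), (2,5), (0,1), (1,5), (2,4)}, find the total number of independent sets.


An independent set in a graphic matroid is an acyclic edge subset.
G has 6 vertices and 10 edges.
Enumerate all 2^10 = 1024 subsets, checking for acyclicity.
Total independent sets = 430.

430


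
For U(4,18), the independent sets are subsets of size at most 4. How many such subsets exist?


Independent sets of U(4,18) are all subsets of size <= 4.
Count = C(18,0) + C(18,1) + C(18,2) + C(18,3) + C(18,4)
     = 1 + 18 + 153 + 816 + 3060
     = 4048.

4048


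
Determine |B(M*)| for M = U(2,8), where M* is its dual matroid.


The dual of U(r,n) is U(n-r, n) = U(6,8).
Bases of U(6,8) are all (6)-element subsets.
|B(M*)| = C(8,6) = 8! / (6! * 2!) = 28.

28


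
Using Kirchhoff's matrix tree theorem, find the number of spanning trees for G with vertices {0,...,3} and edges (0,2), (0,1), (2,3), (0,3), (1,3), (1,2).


By Kirchhoff's matrix tree theorem, the number of spanning trees equals
the determinant of any cofactor of the Laplacian matrix L.
G has 4 vertices and 6 edges.
Computing the (3 x 3) cofactor determinant gives 16.

16


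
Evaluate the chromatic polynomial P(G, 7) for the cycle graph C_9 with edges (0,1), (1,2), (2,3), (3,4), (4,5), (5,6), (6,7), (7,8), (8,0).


P(C_9, k) = (k-1)^9 + (-1)^9*(k-1).
P(7) = (6)^9 - 6
= 10077696 - 6 = 10077690.

10077690


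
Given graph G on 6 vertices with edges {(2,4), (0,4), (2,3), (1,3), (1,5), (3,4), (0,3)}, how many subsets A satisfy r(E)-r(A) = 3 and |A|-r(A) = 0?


R(x,y) = sum over A in 2^E of x^(r(E)-r(A)) * y^(|A|-r(A)).
G has 6 vertices, 7 edges. r(E) = 5.
Enumerate all 2^7 = 128 subsets.
Count subsets with r(E)-r(A)=3 and |A|-r(A)=0: 21.

21


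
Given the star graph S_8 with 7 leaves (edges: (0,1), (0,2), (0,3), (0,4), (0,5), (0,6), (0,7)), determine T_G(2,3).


A star on 8 vertices is a tree with 7 edges.
T(x,y) = x^(7) for any tree.
T(2,3) = 2^7 = 128.

128


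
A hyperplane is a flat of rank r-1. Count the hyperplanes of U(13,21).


Hyperplanes of U(13,21) are flats of rank 12.
In a uniform matroid, these are exactly the (12)-element subsets.
Count = C(21,12) = 21! / (12! * 9!) = 293930.

293930


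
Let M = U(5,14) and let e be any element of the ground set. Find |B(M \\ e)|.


Deleting e from U(5,14) gives U(5,13) since n > r.
Bases of U(5,13) = (13 choose 5) = 1287.

1287


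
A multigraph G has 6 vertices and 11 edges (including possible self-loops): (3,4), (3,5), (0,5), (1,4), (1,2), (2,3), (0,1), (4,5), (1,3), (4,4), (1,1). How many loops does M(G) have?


In a graphic matroid, a loop is a self-loop edge (u,u) with rank 0.
Examining all 11 edges for self-loops...
Self-loops found: (4,4), (1,1)
Number of loops = 2.

2


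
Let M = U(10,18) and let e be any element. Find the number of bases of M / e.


Contracting e from U(10,18) gives U(9,17).
Bases of U(9,17) = C(17,9) = 24310.

24310


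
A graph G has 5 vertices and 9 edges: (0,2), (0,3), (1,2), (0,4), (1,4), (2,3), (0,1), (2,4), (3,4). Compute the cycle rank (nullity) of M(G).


Cycle rank (nullity) = |E| - r(M) = |E| - (|V| - c).
|E| = 9, |V| = 5, c = 1.
Nullity = 9 - (5 - 1) = 9 - 4 = 5.

5


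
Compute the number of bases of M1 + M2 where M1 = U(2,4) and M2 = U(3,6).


Bases of a direct sum M1 + M2: |B| = |B(M1)| * |B(M2)|.
|B(U(2,4))| = C(4,2) = 6.
|B(U(3,6))| = C(6,3) = 20.
Total bases = 6 * 20 = 120.

120


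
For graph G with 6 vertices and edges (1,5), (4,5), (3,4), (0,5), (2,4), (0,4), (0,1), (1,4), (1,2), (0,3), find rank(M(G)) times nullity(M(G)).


r(M) = |V| - c = 6 - 1 = 5.
nullity = |E| - r(M) = 10 - 5 = 5.
Product = 5 * 5 = 25.

25


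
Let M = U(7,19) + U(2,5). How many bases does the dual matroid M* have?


(M1+M2)* = M1* + M2*.
M1* = U(12,19), bases: C(19,12) = 50388.
M2* = U(3,5), bases: C(5,3) = 10.
|B(M*)| = 50388 * 10 = 503880.

503880


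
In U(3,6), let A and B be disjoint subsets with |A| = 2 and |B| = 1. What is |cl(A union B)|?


|A union B| = 2 + 1 = 3 (disjoint).
In U(3,6), cl(S) = S if |S| < 3, else cl(S) = E.
Since 3 >= 3, cl(A union B) = E.
|cl(A union B)| = 6.

6


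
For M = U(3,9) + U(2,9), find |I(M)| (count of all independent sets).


For a direct sum, |I(M1+M2)| = |I(M1)| * |I(M2)|.
|I(U(3,9))| = sum C(9,k) for k=0..3 = 130.
|I(U(2,9))| = sum C(9,k) for k=0..2 = 46.
Total = 130 * 46 = 5980.

5980


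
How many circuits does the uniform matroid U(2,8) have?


In U(2,8), circuits are the (3)-element subsets.
Any set of 3 elements is dependent, and removing any one element gives
an independent set of size 2, so it is a minimal dependent set.
Number of circuits = C(8,3) = 8! / (3! * 5!) = 56.

56


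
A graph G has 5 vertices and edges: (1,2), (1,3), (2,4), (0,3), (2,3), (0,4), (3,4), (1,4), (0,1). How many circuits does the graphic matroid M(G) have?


A circuit in a graphic matroid = edge set of a simple cycle.
G has 5 vertices and 9 edges.
Enumerating all minimal edge subsets forming cycles...
Total circuits found: 22.

22


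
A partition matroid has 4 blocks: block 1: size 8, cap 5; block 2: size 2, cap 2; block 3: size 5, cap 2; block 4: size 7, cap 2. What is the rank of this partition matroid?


Rank of a partition matroid = sum of min(|Si|, ci) for each block.
= min(8,5) + min(2,2) + min(5,2) + min(7,2)
= 5 + 2 + 2 + 2
= 11.

11


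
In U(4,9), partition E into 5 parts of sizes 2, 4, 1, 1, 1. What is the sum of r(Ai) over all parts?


r(Ai) = min(|Ai|, 4) for each part.
Sum = min(2,4) + min(4,4) + min(1,4) + min(1,4) + min(1,4)
    = 2 + 4 + 1 + 1 + 1
    = 9.

9


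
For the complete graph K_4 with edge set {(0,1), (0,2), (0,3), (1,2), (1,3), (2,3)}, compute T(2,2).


T(K_4; x,y) = x^3 + 3x^2 + 4xy + 2x + y^3 + 3y^2 + 2y.
Substituting x=2, y=2:
= 8 + 12 + 16 + 4 + 8 + 12 + 4
= 64.

64


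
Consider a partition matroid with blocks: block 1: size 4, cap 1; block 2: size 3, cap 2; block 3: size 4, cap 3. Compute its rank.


Rank of a partition matroid = sum of min(|Si|, ci) for each block.
= min(4,1) + min(3,2) + min(4,3)
= 1 + 2 + 3
= 6.

6


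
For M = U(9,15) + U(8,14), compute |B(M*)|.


(M1+M2)* = M1* + M2*.
M1* = U(6,15), bases: C(15,6) = 5005.
M2* = U(6,14), bases: C(14,6) = 3003.
|B(M*)| = 5005 * 3003 = 15030015.

15030015


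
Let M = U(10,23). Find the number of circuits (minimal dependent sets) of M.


In U(10,23), circuits are the (11)-element subsets.
Any set of 11 elements is dependent, and removing any one element gives
an independent set of size 10, so it is a minimal dependent set.
Number of circuits = C(23,11) = 1352078.

1352078


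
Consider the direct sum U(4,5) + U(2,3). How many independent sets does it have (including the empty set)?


For a direct sum, |I(M1+M2)| = |I(M1)| * |I(M2)|.
|I(U(4,5))| = sum C(5,k) for k=0..4 = 31.
|I(U(2,3))| = sum C(3,k) for k=0..2 = 7.
Total = 31 * 7 = 217.

217


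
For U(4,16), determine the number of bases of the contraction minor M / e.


Contracting e from U(4,16) gives U(3,15).
Bases of U(3,15) = C(15,3) = (15 * 14 * 13) / (1 * 2 * 3) = 455.

455


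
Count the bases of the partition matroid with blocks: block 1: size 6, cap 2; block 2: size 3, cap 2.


A basis picks exactly ci elements from block i.
Number of bases = product of C(|Si|, ci).
= C(6,2) * C(3,2)
= 15 * 3
= 45.

45


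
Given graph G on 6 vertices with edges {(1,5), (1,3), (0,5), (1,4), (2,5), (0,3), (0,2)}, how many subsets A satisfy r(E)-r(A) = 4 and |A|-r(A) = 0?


R(x,y) = sum over A in 2^E of x^(r(E)-r(A)) * y^(|A|-r(A)).
G has 6 vertices, 7 edges. r(E) = 5.
Enumerate all 2^7 = 128 subsets.
Count subsets with r(E)-r(A)=4 and |A|-r(A)=0: 7.

7


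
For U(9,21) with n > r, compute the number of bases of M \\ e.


Deleting e from U(9,21) gives U(9,20) since n > r.
Bases of U(9,20) = C(20,9) = 167960.

167960


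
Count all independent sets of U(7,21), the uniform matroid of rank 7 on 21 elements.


Independent sets of U(7,21) are all subsets of size <= 7.
Count = (21 choose 0) + (21 choose 1) + (21 choose 2) + (21 choose 3) + (21 choose 4) + (21 choose 5) + (21 choose 6) + (21 choose 7)
     = 1 + 21 + 210 + 1330 + 5985 + 20349 + 54264 + 116280
     = 198440.

198440


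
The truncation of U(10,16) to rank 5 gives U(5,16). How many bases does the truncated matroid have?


Truncating U(10,16) to rank 5 gives U(5,16).
Bases of U(5,16) are all 5-element subsets of 16 elements.
Number of bases = C(16,5) = 4368.

4368


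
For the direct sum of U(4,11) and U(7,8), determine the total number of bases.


Bases of a direct sum M1 + M2: |B| = |B(M1)| * |B(M2)|.
|B(U(4,11))| = C(11,4) = 330.
|B(U(7,8))| = C(8,7) = 8.
Total bases = 330 * 8 = 2640.

2640


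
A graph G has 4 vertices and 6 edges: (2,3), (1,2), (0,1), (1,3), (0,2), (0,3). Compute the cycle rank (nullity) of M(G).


Cycle rank (nullity) = |E| - r(M) = |E| - (|V| - c).
|E| = 6, |V| = 4, c = 1.
Nullity = 6 - (4 - 1) = 6 - 3 = 3.

3


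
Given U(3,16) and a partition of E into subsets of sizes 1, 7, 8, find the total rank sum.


r(Ai) = min(|Ai|, 3) for each part.
Sum = min(1,3) + min(7,3) + min(8,3)
    = 1 + 3 + 3
    = 7.

7


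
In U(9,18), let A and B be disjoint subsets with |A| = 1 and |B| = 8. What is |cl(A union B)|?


|A union B| = 1 + 8 = 9 (disjoint).
In U(9,18), cl(S) = S if |S| < 9, else cl(S) = E.
Since 9 >= 9, cl(A union B) = E.
|cl(A union B)| = 18.

18


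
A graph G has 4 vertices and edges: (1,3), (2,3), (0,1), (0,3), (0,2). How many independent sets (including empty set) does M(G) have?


An independent set in a graphic matroid is an acyclic edge subset.
G has 4 vertices and 5 edges.
Enumerate all 2^5 = 32 subsets, checking for acyclicity.
Total independent sets = 24.

24


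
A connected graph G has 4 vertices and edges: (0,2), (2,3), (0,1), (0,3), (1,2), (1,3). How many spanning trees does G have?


By Kirchhoff's matrix tree theorem, the number of spanning trees equals
the determinant of any cofactor of the Laplacian matrix L.
G has 4 vertices and 6 edges.
Computing the (3 x 3) cofactor determinant gives 16.

16


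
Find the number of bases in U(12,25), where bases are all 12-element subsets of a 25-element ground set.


Bases of U(12,25) are all 12-element subsets of the 25-element ground set.
Number of bases = C(25,12).
C(25,12) = 5200300.

5200300
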